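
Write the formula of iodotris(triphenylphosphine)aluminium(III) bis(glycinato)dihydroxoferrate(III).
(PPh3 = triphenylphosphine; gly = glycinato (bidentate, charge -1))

Cation [Al…]: ligand charges -1, Al(III) ⇒ ion charge 2+.
Anion [Fe…]: ligand charges -4, Fe(III) ⇒ ion charge 1−.

[AlI(PPh3)3][Fe(gly)2(OH)2]2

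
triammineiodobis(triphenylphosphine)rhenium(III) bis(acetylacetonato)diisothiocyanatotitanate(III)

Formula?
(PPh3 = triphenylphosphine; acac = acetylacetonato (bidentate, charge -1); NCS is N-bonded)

Cation [Re…]: ligand charges -1, Re(III) ⇒ ion charge 2+.
Anion [Ti…]: ligand charges -4, Ti(III) ⇒ ion charge 1−.
One 2+ cation requires 2 of the 1− anion.

[ReI(NH3)3(PPh3)2][Ti(acac)2(NCS)2]2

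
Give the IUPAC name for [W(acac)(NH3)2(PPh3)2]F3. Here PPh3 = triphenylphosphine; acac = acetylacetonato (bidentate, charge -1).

The 3 fluoride counter-ions carry a total charge of -3, so each complex ion is 3+.
Ligand charges: 2×triphenylphosphine (neutral), 2×ammine (neutral), 1×acetylacetonato (-1 each); total -1. So W + (-1) = 3+, giving W = +4.
Ligands are named alphabetically: acetylacetonato before ammine before triphenylphosphine.

(acetylacetonato)diamminebis(triphenylphosphine)tungsten(IV) fluoride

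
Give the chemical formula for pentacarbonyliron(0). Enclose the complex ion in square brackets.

Ligands: 5 carbonyl (CO, neutral). Ligand charge sum = 0.
With Fe in oxidation state 0, the complex ion is [Fe...].

[Fe(CO)5]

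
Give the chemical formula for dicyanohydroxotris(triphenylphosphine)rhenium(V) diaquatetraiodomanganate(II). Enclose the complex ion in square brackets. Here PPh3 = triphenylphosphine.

[Re(CN)2(OH)(PPh3)3][Mn(H2O)2I4]

Cation [Re…]: ligand charges -3, Re(V) ⇒ ion charge 2+.
Anion [Mn…]: ligand charges -4, Mn(II) ⇒ ion charge 2−.
One 2+ cation balances one 2− anion.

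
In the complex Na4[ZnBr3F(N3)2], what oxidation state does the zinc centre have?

4 sodium outside the brackets (+1 each) → the complex ion is 4−.
Ligand charges: 2×N3 = -2; 3×Br = -3; 1×F = -1; sum -6.
Zn + (-6) = 4− ⇒ Zn is +2.

+2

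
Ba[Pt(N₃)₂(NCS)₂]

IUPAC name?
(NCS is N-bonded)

barium diazidodiisothiocyanatoplatinate(II)

The 1 barium counter-ion carries a total charge of +2, so each complex ion is 2−.
Ligand charges: 2×isothiocyanato (-1 each), 2×azido (-1 each); total -4. So Pt + (-4) = 2−, giving Pt = +2.
Ligands are named alphabetically: azido before isothiocyanato.
The complex ion is anionic, so platinum takes the -ate form platinate(II).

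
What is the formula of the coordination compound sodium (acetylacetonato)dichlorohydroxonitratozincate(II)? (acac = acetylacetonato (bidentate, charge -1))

Ligands: 1 hydroxo (OH, -1), 1 nitrato (NO3, -1), 1 acetylacetonato (acac, -1), 2 chloro (Cl, -1). Ligand charge sum = -5.
With Zn in oxidation state +2, the complex ion is [Zn...]^3−.
Charge balance with sodium (+1) requires 1 complex ion per 3 sodium.

Na3[Zn(acac)Cl2(NO3)(OH)]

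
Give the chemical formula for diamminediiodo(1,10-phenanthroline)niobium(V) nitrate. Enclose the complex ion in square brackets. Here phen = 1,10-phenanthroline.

Ligands: 2 iodo (I, -1), 2 ammine (NH3, neutral), 1 1,10-phenanthroline (phen, neutral). Ligand charge sum = -2.
With Nb in oxidation state +5, the complex ion is [Nb...]^3+.
Charge balance with nitrate (-1) requires 1 complex ion per 3 nitrate.

[NbI2(NH3)2(phen)](NO3)3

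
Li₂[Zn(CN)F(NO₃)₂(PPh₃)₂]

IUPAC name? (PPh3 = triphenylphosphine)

The 2 lithium counter-ions carry a total charge of +2, so each complex ion is 2−.
Ligand charges: 1×fluoro (-1 each), 2×triphenylphosphine (neutral), 1×cyano (-1 each), 2×nitrato (-1 each); total -4. So Zn + (-4) = 2−, giving Zn = +2.
Ligands are named alphabetically: cyano before fluoro before nitrato before triphenylphosphine.
The complex ion is anionic, so zinc takes the -ate form zincate(II).

lithium cyanofluorodinitratobis(triphenylphosphine)zincate(II)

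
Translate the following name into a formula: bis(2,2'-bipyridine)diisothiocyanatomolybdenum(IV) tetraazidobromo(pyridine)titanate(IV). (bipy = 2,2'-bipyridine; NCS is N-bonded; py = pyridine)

[Mo(bipy)2(NCS)2][TiBr(N3)4(py)]2

Cation [Mo…]: ligand charges -2, Mo(IV) ⇒ ion charge 2+.
Anion [Ti…]: ligand charges -5, Ti(IV) ⇒ ion charge 1−.
One 2+ cation requires 2 of the 1− anion.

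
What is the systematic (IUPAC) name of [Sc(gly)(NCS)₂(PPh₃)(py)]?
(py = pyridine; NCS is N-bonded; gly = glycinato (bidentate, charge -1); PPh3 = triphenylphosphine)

(glycinato)diisothiocyanato(pyridine)(triphenylphosphine)scandium(III)

There is no counter-ion, so the complex is neutral overall.
Ligand charges: 1×pyridine (neutral), 2×isothiocyanato (-1 each), 1×glycinato (-1 each), 1×triphenylphosphine (neutral); total -3. So Sc + (-3) = 0, giving Sc = +3.
Ligands are named alphabetically: glycinato before isothiocyanato before pyridine before triphenylphosphine.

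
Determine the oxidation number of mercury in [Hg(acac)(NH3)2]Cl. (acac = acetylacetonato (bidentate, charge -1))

+2

1 chloride outside the brackets (-1 each) → the complex ion is 1+.
Ligand charges: 2×NH3 neutral; 1×acac = -1; sum -1.
Hg + (-1) = 1+ ⇒ Hg is +2.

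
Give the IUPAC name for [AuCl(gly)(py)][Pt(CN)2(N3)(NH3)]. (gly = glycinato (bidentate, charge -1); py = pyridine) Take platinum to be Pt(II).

Pt is given as +2; the anion's ligand charges sum to -3, so the complex anion is 1−.
A 1:1 salt means the cation carries the equal and opposite charge, 1+.
Cation: ligand charges sum to -2; for the ion to be 1+, Au = +3.

chloro(glycinato)(pyridine)gold(III) ammineazidodicyanoplatinate(II)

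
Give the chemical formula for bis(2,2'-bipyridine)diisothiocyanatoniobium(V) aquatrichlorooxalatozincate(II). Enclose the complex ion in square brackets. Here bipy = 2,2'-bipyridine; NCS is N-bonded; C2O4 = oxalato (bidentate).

[Nb(bipy)2(NCS)2][Zn(C2O4)Cl3(H2O)]

Cation [Nb…]: ligand charges -2, Nb(V) ⇒ ion charge 3+.
Anion [Zn…]: ligand charges -5, Zn(II) ⇒ ion charge 3−.
One 3+ cation balances one 3− anion.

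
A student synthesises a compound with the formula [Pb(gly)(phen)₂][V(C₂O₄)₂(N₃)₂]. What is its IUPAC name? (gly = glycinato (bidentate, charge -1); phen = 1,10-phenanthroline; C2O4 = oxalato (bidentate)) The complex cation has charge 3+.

Both ions are complex: the cation is named first with the plain metal name, the anion second with the -ate form; each ion's ligands are alphabetised independently.
The complex cation is given as 3+; its ligand charges sum to -1, so Pb = +4.
A 1:1 salt means the anion carries the equal and opposite charge, 3−.
Anion: ligand charges sum to -6; for the ion to be 3−, V = +3.

(glycinato)bis(1,10-phenanthroline)lead(IV) diazidodioxalatovanadate(III)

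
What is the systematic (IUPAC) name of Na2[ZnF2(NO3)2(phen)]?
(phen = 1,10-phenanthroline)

The 2 sodium counter-ions carry a total charge of +2, so each complex ion is 2−.
Ligand charges: 1×1,10-phenanthroline (neutral), 2×nitrato (-1 each), 2×fluoro (-1 each); total -4. So Zn + (-4) = 2−, giving Zn = +2.
The complex ion is anionic, so zinc takes the -ate form zincate(II).

sodium difluorodinitrato(1,10-phenanthroline)zincate(II)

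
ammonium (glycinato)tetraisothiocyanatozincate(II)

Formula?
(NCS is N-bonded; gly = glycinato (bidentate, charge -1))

(NH4)3[Zn(gly)(NCS)4]

Ligands: 4 isothiocyanato (NCS, -1), 1 glycinato (gly, -1). Ligand charge sum = -5.
With Zn in oxidation state +2, the complex ion is [Zn...]^3−.
Charge balance with ammonium (+1) requires 1 complex ion per 3 ammonium.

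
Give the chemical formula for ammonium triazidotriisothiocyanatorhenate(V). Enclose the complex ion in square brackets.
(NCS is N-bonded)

NH4[Re(N3)3(NCS)3]

Ligands: 3 azido (N3, -1), 3 isothiocyanato (NCS, -1). Ligand charge sum = -6.
Charge balance with ammonium (+1) requires 1 complex ion per 1 ammonium.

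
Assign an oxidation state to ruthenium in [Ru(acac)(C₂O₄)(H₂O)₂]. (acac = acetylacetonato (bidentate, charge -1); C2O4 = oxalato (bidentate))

No counter-ion: the bracketed complex is neutral.
Ligand charges: 1×acac = -1; 1×C2O4 = -2; 2×H2O neutral; sum -3.
Ru + (-3) = 0 ⇒ Ru is +3.

+3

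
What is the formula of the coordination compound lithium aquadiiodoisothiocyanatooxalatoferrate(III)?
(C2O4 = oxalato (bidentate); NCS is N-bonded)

Ligands: 1 oxalato (C2O4, -2), 1 aqua (H2O, neutral), 2 iodo (I, -1), 1 isothiocyanato (NCS, -1). Ligand charge sum = -5.
With Fe in oxidation state +3, the complex ion is [Fe...]^2−.
Charge balance with lithium (+1) requires 1 complex ion per 2 lithium.

Li2[Fe(C2O4)(H2O)I2(NCS)]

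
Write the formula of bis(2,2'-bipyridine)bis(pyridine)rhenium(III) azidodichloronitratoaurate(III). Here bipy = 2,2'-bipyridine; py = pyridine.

[Re(bipy)2(py)2][AuCl2(N3)(NO3)]3

Cation [Re…]: ligand charges 0, Re(III) ⇒ ion charge 3+.
Anion [Au…]: ligand charges -4, Au(III) ⇒ ion charge 1−.
One 3+ cation requires 3 of the 1− anion.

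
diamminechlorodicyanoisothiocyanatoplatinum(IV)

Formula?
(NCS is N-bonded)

[PtCl(CN)2(NCS)(NH3)2]

Ligands: 1 chloro (Cl, -1), 2 cyano (CN, -1), 1 isothiocyanato (NCS, -1), 2 ammine (NH3, neutral). Ligand charge sum = -4.
With Pt in oxidation state +4, the complex ion is [Pt...].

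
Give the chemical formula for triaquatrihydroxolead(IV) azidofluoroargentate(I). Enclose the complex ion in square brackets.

[Pb(H2O)3(OH)3][AgF(N3)]

Cation [Pb…]: ligand charges -3, Pb(IV) ⇒ ion charge 1+.
Anion [Ag…]: ligand charges -2, Ag(I) ⇒ ion charge 1−.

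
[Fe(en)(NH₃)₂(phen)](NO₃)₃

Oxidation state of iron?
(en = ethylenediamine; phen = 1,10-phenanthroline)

3 nitrate outside the brackets (-1 each) → the complex ion is 3+.
Ligand charges: 1×en neutral; 2×NH3 neutral; 1×phen neutral; sum 0.
Fe + (0) = 3+ ⇒ Fe is +3.

+3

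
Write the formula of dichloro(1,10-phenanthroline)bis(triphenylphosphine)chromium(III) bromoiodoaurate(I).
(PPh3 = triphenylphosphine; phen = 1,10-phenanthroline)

[CrCl2(phen)(PPh3)2][AuBrI]

Cation [Cr…]: ligand charges -2, Cr(III) ⇒ ion charge 1+.
Anion [Au…]: ligand charges -2, Au(I) ⇒ ion charge 1−.
One 1+ cation balances one 1− anion.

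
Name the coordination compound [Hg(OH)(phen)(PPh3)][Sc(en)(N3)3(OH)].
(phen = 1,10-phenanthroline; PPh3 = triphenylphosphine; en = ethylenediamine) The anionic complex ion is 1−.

Both ions are complex: the cation is named first with the plain metal name, the anion second with the -ate form; each ion's ligands are alphabetised independently.
The complex anion is given as 1−; its ligand charges sum to -4, so Sc = +3.
A 1:1 salt means the cation carries the equal and opposite charge, 1+.
Cation: ligand charges sum to -1; for the ion to be 1+, Hg = +2.

hydroxo(1,10-phenanthroline)(triphenylphosphine)mercury(II) triazido(ethylenediamine)hydroxoscandate(III)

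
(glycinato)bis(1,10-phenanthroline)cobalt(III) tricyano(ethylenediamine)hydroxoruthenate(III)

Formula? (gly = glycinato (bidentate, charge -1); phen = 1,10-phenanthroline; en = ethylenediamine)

[Co(gly)(phen)2][Ru(CN)3(en)(OH)]2

Cation [Co…]: ligand charges -1, Co(III) ⇒ ion charge 2+.
Anion [Ru…]: ligand charges -4, Ru(III) ⇒ ion charge 1−.
One 2+ cation requires 2 of the 1− anion.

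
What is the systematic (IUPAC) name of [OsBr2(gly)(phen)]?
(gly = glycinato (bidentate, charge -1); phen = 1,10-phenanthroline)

There is no counter-ion, so the complex is neutral overall.
Ligand charges: 2×bromo (-1 each), 1×glycinato (-1 each), 1×1,10-phenanthroline (neutral); total -3. So Os + (-3) = 0, giving Os = +3.
Ligands are named alphabetically: bromo before glycinato before phenanthroline.

dibromo(glycinato)(1,10-phenanthroline)osmium(III)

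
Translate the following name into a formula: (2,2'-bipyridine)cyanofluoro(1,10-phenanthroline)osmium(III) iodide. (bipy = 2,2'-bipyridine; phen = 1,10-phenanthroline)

[Os(bipy)(CN)F(phen)]I

Ligands: 1 cyano (CN, -1), 1 fluoro (F, -1), 1 2,2'-bipyridine (bipy, neutral), 1 1,10-phenanthroline (phen, neutral). Ligand charge sum = -2.
With Os in oxidation state +3, the complex ion is [Os...]^1+.
Charge balance with iodide (-1) requires 1 complex ion per 1 iodide.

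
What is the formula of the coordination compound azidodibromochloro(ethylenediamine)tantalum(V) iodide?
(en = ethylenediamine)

[TaBr2Cl(en)(N3)]I

Ligands: 1 ethylenediamine (en, neutral), 1 azido (N3, -1), 1 chloro (Cl, -1), 2 bromo (Br, -1). Ligand charge sum = -4.
Charge balance with iodide (-1) requires 1 complex ion per 1 iodide.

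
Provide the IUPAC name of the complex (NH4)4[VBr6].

The 4 ammonium counter-ions carry a total charge of +4, so each complex ion is 4−.
Ligand charges: 6×bromo (-1 each); total -6. So V + (-6) = 4−, giving V = +2.
The complex ion is anionic, so vanadium takes the -ate form vanadate(II).

ammonium hexabromovanadate(II)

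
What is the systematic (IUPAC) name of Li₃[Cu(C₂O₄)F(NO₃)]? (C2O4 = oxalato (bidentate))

The 3 lithium counter-ions carry a total charge of +3, so each complex ion is 3−.
Ligand charges: 1×oxalato (-2 each), 1×nitrato (-1 each), 1×fluoro (-1 each); total -4. So Cu + (-4) = 3−, giving Cu = +1.
The complex ion is anionic, so copper takes the -ate form cuprate(I).

lithium fluoronitratooxalatocuprate(I)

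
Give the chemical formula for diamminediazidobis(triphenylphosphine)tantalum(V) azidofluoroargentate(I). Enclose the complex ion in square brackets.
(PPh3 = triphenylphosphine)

[Ta(N3)2(NH3)2(PPh3)2][AgF(N3)]3

Cation [Ta…]: ligand charges -2, Ta(V) ⇒ ion charge 3+.
Anion [Ag…]: ligand charges -2, Ag(I) ⇒ ion charge 1−.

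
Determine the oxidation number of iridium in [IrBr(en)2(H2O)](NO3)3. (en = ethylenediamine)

+4

3 nitrate outside the brackets (-1 each) → the complex ion is 3+.
Ligand charges: 1×Br = -1; 2×en neutral; 1×H2O neutral; sum -1.
Ir + (-1) = 3+ ⇒ Ir is +4.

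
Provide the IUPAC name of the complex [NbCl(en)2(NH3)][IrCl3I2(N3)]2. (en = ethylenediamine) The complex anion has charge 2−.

amminechlorobis(ethylenediamine)niobium(V) azidotrichlorodiiodoiridate(IV)

The complex anion is given as 2−; its ligand charges sum to -6, so Ir = +4.
With 2 anions per cation, the cation must be 2×2 = 4+.
Cation: ligand charges sum to -1; for the ion to be 4+, Nb = +5.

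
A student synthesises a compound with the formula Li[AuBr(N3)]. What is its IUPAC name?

lithium azidobromoaurate(I)

The 1 lithium counter-ion carries a total charge of +1, so each complex ion is 1−.
Ligand charges: 1×azido (-1 each), 1×bromo (-1 each); total -2. So Au + (-2) = 1−, giving Au = +1.
Ligands are named alphabetically: azido before bromo.
The complex ion is anionic, so gold takes the -ate form aurate(I).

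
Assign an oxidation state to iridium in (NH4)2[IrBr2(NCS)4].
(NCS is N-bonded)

+4

2 ammonium outside the brackets (+1 each) → the complex ion is 2−.
Ligand charges: 4×NCS = -4; 2×Br = -2; sum -6.
Ir + (-6) = 2− ⇒ Ir is +4.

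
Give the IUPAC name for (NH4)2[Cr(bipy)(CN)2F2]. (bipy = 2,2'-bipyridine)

The 2 ammonium counter-ions carry a total charge of +2, so each complex ion is 2−.
Ligand charges: 1×2,2'-bipyridine (neutral), 2×fluoro (-1 each), 2×cyano (-1 each); total -4. So Cr + (-4) = 2−, giving Cr = +2.
Ligands are named alphabetically: bipyridine before cyano before fluoro.
The complex ion is anionic, so chromium takes the -ate form chromate(II).

ammonium (2,2'-bipyridine)dicyanodifluorochromate(II)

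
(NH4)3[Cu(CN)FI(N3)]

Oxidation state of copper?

3 ammonium outside the brackets (+1 each) → the complex ion is 3−.
Ligand charges: 1×I = -1; 1×F = -1; 1×CN = -1; 1×N3 = -1; sum -4.
Cu + (-4) = 3− ⇒ Cu is +1.

+1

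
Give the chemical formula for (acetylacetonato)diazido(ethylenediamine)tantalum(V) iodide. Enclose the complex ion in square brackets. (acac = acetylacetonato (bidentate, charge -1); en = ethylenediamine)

Ligands: 1 acetylacetonato (acac, -1), 2 azido (N3, -1), 1 ethylenediamine (en, neutral). Ligand charge sum = -3.
Charge balance with iodide (-1) requires 1 complex ion per 2 iodide.

[Ta(acac)(en)(N3)2]I2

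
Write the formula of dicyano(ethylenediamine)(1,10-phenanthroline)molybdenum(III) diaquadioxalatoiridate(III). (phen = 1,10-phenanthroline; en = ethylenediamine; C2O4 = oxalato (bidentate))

Cation [Mo…]: ligand charges -2, Mo(III) ⇒ ion charge 1+.
Anion [Ir…]: ligand charges -4, Ir(III) ⇒ ion charge 1−.
One 1+ cation balances one 1− anion.

[Mo(CN)2(en)(phen)][Ir(C2O4)2(H2O)2]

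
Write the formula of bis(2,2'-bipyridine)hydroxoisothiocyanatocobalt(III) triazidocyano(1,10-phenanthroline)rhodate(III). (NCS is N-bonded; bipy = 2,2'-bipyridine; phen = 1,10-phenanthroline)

[Co(bipy)2(NCS)(OH)][Rh(CN)(N3)3(phen)]

Cation [Co…]: ligand charges -2, Co(III) ⇒ ion charge 1+.
Anion [Rh…]: ligand charges -4, Rh(III) ⇒ ion charge 1−.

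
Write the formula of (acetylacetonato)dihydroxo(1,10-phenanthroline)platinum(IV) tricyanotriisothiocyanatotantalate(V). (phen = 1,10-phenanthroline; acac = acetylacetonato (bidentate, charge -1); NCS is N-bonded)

[Pt(acac)(OH)2(phen)][Ta(CN)3(NCS)3]

Cation [Pt…]: ligand charges -3, Pt(IV) ⇒ ion charge 1+.
Anion [Ta…]: ligand charges -6, Ta(V) ⇒ ion charge 1−.
One 1+ cation balances one 1− anion.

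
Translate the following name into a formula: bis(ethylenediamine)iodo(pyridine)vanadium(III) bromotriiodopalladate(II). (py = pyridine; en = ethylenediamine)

[V(en)2I(py)][PdBrI3]

Cation [V…]: ligand charges -1, V(III) ⇒ ion charge 2+.
Anion [Pd…]: ligand charges -4, Pd(II) ⇒ ion charge 2−.
One 2+ cation balances one 2− anion.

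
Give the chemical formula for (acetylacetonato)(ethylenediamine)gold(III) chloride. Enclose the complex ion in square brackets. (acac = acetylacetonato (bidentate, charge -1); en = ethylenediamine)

Ligands: 1 acetylacetonato (acac, -1), 1 ethylenediamine (en, neutral). Ligand charge sum = -1.
With Au in oxidation state +3, the complex ion is [Au...]^2+.
Charge balance with chloride (-1) requires 1 complex ion per 2 chloride.

[Au(acac)(en)]Cl2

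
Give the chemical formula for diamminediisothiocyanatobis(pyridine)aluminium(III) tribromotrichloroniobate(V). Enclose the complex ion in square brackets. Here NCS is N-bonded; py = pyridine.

[Al(NCS)2(NH3)2(py)2][NbBr3Cl3]

Cation [Al…]: ligand charges -2, Al(III) ⇒ ion charge 1+.
Anion [Nb…]: ligand charges -6, Nb(V) ⇒ ion charge 1−.
One 1+ cation balances one 1− anion.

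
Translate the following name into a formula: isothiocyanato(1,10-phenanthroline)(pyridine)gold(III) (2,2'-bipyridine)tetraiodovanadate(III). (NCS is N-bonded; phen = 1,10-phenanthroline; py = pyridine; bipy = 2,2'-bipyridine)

Cation [Au…]: ligand charges -1, Au(III) ⇒ ion charge 2+.
Anion [V…]: ligand charges -4, V(III) ⇒ ion charge 1−.

[Au(NCS)(phen)(py)][V(bipy)I4]2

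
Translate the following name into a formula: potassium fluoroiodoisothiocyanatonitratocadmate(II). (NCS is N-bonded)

K2[CdFI(NCS)(NO3)]

Ligands: 1 isothiocyanato (NCS, -1), 1 iodo (I, -1), 1 nitrato (NO3, -1), 1 fluoro (F, -1). Ligand charge sum = -4.
With Cd in oxidation state +2, the complex ion is [Cd...]^2−.
Charge balance with potassium (+1) requires 1 complex ion per 2 potassium.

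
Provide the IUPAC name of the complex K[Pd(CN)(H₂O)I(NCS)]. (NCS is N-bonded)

potassium aquacyanoiodoisothiocyanatopalladate(II)

The 1 potassium counter-ion carries a total charge of +1, so each complex ion is 1−.
Ligand charges: 1×cyano (-1 each), 1×iodo (-1 each), 1×isothiocyanato (-1 each), 1×aqua (neutral); total -3. So Pd + (-3) = 1−, giving Pd = +2.
The complex ion is anionic, so palladium takes the -ate form palladate(II).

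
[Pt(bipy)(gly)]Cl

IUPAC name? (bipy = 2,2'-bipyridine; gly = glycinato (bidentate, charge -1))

The 1 chloride counter-ion carries a total charge of -1, so each complex ion is 1+.
Ligand charges: 1×2,2'-bipyridine (neutral), 1×glycinato (-1 each); total -1. So Pt + (-1) = 1+, giving Pt = +2.
Ligands are named alphabetically: bipyridine before glycinato.

(2,2'-bipyridine)(glycinato)platinum(II) chloride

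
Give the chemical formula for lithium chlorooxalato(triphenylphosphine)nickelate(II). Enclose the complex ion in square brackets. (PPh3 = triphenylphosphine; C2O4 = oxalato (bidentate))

Ligands: 1 triphenylphosphine (PPh3, neutral), 1 chloro (Cl, -1), 1 oxalato (C2O4, -2). Ligand charge sum = -3.
Charge balance with lithium (+1) requires 1 complex ion per 1 lithium.

Li[Ni(C2O4)Cl(PPh3)]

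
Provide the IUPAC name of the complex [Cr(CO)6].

There is no counter-ion, so the complex is neutral overall.
Ligand charges: 6×carbonyl (neutral); total 0. So Cr + (0) = 0, giving Cr = 0.

hexacarbonylchromium(0)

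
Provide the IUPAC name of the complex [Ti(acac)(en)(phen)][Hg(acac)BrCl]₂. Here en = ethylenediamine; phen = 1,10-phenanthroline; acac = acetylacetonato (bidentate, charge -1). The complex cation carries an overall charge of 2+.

The complex cation is given as 2+; its ligand charges sum to -1, so Ti = +3.
With 2 anions per cation, each anion must be 2/2 = 1−.
Anion: ligand charges sum to -3; for the ion to be 1−, Hg = +2.

(acetylacetonato)(ethylenediamine)(1,10-phenanthroline)titanium(III) (acetylacetonato)bromochloromercurate(II)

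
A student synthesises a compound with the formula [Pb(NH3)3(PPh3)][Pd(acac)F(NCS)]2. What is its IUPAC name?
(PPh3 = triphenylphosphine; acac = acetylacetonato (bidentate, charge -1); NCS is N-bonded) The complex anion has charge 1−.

triammine(triphenylphosphine)lead(II) (acetylacetonato)fluoroisothiocyanatopalladate(II)

Both ions are complex: the cation is named first with the plain metal name, the anion second with the -ate form; each ion's ligands are alphabetised independently.
The complex anion is given as 1−; its ligand charges sum to -3, so Pd = +2.
With 2 anions per cation, the cation must be 2×1 = 2+.
Cation: ligand charges sum to 0; for the ion to be 2+, Pb = +2.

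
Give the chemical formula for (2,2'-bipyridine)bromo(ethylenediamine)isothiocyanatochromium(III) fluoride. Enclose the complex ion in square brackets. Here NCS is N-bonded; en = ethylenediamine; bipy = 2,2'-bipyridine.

Ligands: 1 bromo (Br, -1), 1 isothiocyanato (NCS, -1), 1 ethylenediamine (en, neutral), 1 2,2'-bipyridine (bipy, neutral). Ligand charge sum = -2.
With Cr in oxidation state +3, the complex ion is [Cr...]^1+.
Charge balance with fluoride (-1) requires 1 complex ion per 1 fluoride.

[Cr(bipy)Br(en)(NCS)]F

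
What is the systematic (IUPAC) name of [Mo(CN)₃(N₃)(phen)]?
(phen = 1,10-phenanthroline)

azidotricyano(1,10-phenanthroline)molybdenum(IV)

There is no counter-ion, so the complex is neutral overall.
Ligand charges: 1×1,10-phenanthroline (neutral), 1×azido (-1 each), 3×cyano (-1 each); total -4. So Mo + (-4) = 0, giving Mo = +4.
Ligands are named alphabetically: azido before cyano before phenanthroline.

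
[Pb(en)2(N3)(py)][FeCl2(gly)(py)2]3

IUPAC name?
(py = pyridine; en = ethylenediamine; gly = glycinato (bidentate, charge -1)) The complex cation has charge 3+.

azidobis(ethylenediamine)(pyridine)lead(IV) dichloro(glycinato)bis(pyridine)ferrate(II)

The complex cation is given as 3+; its ligand charges sum to -1, so Pb = +4.
With 3 anions per cation, each anion must be 3/3 = 1−.
Anion: ligand charges sum to -3; for the ion to be 1−, Fe = +2.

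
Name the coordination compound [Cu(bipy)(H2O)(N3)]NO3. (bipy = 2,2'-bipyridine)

aquaazido(2,2'-bipyridine)copper(II) nitrate

The 1 nitrate counter-ion carries a total charge of -1, so each complex ion is 1+.
Ligand charges: 1×aqua (neutral), 1×azido (-1 each), 1×2,2'-bipyridine (neutral); total -1. So Cu + (-1) = 1+, giving Cu = +2.
Ligands are named alphabetically: aqua before azido before bipyridine.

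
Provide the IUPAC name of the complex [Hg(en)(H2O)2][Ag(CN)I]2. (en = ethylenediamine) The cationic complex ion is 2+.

diaqua(ethylenediamine)mercury(II) cyanoiodoargentate(I)

The complex cation is given as 2+; its ligand charges sum to 0, so Hg = +2.
With 2 anions per cation, each anion must be 2/2 = 1−.
Anion: ligand charges sum to -2; for the ion to be 1−, Ag = +1.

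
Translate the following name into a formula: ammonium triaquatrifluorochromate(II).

Ligands: 3 aqua (H2O, neutral), 3 fluoro (F, -1). Ligand charge sum = -3.
Charge balance with ammonium (+1) requires 1 complex ion per 1 ammonium.

NH4[CrF3(H2O)3]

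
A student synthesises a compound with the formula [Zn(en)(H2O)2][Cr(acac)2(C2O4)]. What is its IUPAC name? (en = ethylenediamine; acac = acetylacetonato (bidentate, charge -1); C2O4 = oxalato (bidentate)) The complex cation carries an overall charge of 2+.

Both ions are complex: the cation is named first with the plain metal name, the anion second with the -ate form; each ion's ligands are alphabetised independently.
The complex cation is given as 2+; its ligand charges sum to 0, so Zn = +2.
A 1:1 salt means the anion carries the equal and opposite charge, 2−.
Anion: ligand charges sum to -4; for the ion to be 2−, Cr = +2.

diaqua(ethylenediamine)zinc(II) bis(acetylacetonato)oxalatochromate(II)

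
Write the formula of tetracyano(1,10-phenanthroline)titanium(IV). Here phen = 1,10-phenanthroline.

[Ti(CN)4(phen)]

Ligands: 1 1,10-phenanthroline (phen, neutral), 4 cyano (CN, -1). Ligand charge sum = -4.
With Ti in oxidation state +4, the complex ion is [Ti...].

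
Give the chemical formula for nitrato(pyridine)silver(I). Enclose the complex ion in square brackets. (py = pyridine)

[Ag(NO3)(py)]

Ligands: 1 pyridine (py, neutral), 1 nitrato (NO3, -1). Ligand charge sum = -1.
With Ag in oxidation state +1, the complex ion is [Ag...].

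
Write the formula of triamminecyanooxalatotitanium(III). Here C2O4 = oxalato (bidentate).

[Ti(C2O4)(CN)(NH3)3]

Ligands: 3 ammine (NH3, neutral), 1 oxalato (C2O4, -2), 1 cyano (CN, -1). Ligand charge sum = -3.
With Ti in oxidation state +3, the complex ion is [Ti...].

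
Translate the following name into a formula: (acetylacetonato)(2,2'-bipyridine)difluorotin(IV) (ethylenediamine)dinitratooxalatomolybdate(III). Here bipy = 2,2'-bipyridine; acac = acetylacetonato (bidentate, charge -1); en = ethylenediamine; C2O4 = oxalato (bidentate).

[Sn(acac)(bipy)F2][Mo(C2O4)(en)(NO3)2]

Cation [Sn…]: ligand charges -3, Sn(IV) ⇒ ion charge 1+.
Anion [Mo…]: ligand charges -4, Mo(III) ⇒ ion charge 1−.
One 1+ cation balances one 1− anion.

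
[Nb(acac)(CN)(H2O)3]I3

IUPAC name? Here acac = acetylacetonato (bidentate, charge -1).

(acetylacetonato)triaquacyanoniobium(V) iodide

The 3 iodide counter-ions carry a total charge of -3, so each complex ion is 3+.
Ligand charges: 1×acetylacetonato (-1 each), 1×cyano (-1 each), 3×aqua (neutral); total -2. So Nb + (-2) = 3+, giving Nb = +5.
Ligands are named alphabetically: acetylacetonato before aqua before cyano.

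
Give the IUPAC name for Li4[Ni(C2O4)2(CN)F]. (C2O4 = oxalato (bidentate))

The 4 lithium counter-ions carry a total charge of +4, so each complex ion is 4−.
Ligand charges: 2×oxalato (-2 each), 1×fluoro (-1 each), 1×cyano (-1 each); total -6. So Ni + (-6) = 4−, giving Ni = +2.
Ligands are named alphabetically: cyano before fluoro before oxalato.
The complex ion is anionic, so nickel takes the -ate form nickelate(II).

lithium cyanofluorodioxalatonickelate(II)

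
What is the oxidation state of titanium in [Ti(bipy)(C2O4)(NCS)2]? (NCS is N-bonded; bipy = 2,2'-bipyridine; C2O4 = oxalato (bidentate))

No counter-ion: the bracketed complex is neutral.
Ligand charges: 2×NCS = -2; 1×bipy neutral; 1×C2O4 = -2; sum -4.
Ti + (-4) = 0 ⇒ Ti is +4.

+4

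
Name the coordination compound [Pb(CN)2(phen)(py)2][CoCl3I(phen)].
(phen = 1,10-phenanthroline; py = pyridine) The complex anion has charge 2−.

Both ions are complex: the cation is named first with the plain metal name, the anion second with the -ate form; each ion's ligands are alphabetised independently.
The complex anion is given as 2−; its ligand charges sum to -4, so Co = +2.
A 1:1 salt means the cation carries the equal and opposite charge, 2+.
Cation: ligand charges sum to -2; for the ion to be 2+, Pb = +4.

dicyano(1,10-phenanthroline)bis(pyridine)lead(IV) trichloroiodo(1,10-phenanthroline)cobaltate(II)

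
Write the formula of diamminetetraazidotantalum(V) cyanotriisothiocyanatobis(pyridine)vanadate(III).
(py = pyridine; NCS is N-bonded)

[Ta(N3)4(NH3)2][V(CN)(NCS)3(py)2]

Cation [Ta…]: ligand charges -4, Ta(V) ⇒ ion charge 1+.
Anion [V…]: ligand charges -4, V(III) ⇒ ion charge 1−.
One 1+ cation balances one 1− anion.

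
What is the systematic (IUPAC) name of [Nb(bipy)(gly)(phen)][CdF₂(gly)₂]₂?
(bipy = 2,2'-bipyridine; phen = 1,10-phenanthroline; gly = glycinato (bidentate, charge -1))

(2,2'-bipyridine)(glycinato)(1,10-phenanthroline)niobium(V) difluorobis(glycinato)cadmate(II)

Cadmium is always +2 in its complexes; the anion's ligand charges sum to -4, so the complex anion is 2−.
With 2 anions per cation, the cation must be 2×2 = 4+.
Cation: ligand charges sum to -1; for the ion to be 4+, Nb = +5.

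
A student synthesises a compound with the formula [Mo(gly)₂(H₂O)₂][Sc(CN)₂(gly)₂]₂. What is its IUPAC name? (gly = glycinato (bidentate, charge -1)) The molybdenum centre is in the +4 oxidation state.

Both ions are complex: the cation is named first with the plain metal name, the anion second with the -ate form; each ion's ligands are alphabetised independently.
Mo is given as +4; the cation's ligand charges sum to -2, so the complex cation is 2+.
With 2 anions per cation, each anion must be 2/2 = 1−.
Anion: ligand charges sum to -4; for the ion to be 1−, Sc = +3.

diaquabis(glycinato)molybdenum(IV) dicyanobis(glycinato)scandate(III)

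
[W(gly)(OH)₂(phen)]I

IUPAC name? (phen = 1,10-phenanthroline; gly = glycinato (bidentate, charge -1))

(glycinato)dihydroxo(1,10-phenanthroline)tungsten(IV) iodide

The 1 iodide counter-ion carries a total charge of -1, so each complex ion is 1+.
Ligand charges: 1×1,10-phenanthroline (neutral), 1×glycinato (-1 each), 2×hydroxo (-1 each); total -3. So W + (-3) = 1+, giving W = +4.
Ligands are named alphabetically: glycinato before hydroxo before phenanthroline.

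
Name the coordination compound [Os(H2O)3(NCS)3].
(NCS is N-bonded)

triaquatriisothiocyanatoosmium(III)

There is no counter-ion, so the complex is neutral overall.
Ligand charges: 3×aqua (neutral), 3×isothiocyanato (-1 each); total -3. So Os + (-3) = 0, giving Os = +3.
Ligands are named alphabetically: aqua before isothiocyanato.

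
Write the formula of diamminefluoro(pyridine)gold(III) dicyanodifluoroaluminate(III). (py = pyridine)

[AuF(NH3)2(py)][Al(CN)2F2]2

Cation [Au…]: ligand charges -1, Au(III) ⇒ ion charge 2+.
Anion [Al…]: ligand charges -4, Al(III) ⇒ ion charge 1−.
One 2+ cation requires 2 of the 1− anion.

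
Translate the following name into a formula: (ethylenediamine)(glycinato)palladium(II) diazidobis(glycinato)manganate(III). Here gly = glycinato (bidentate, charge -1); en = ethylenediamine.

Cation [Pd…]: ligand charges -1, Pd(II) ⇒ ion charge 1+.
Anion [Mn…]: ligand charges -4, Mn(III) ⇒ ion charge 1−.
One 1+ cation balances one 1− anion.

[Pd(en)(gly)][Mn(gly)2(N3)2]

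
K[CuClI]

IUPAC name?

potassium chloroiodocuprate(I)

The 1 potassium counter-ion carries a total charge of +1, so each complex ion is 1−.
Ligand charges: 1×chloro (-1 each), 1×iodo (-1 each); total -2. So Cu + (-2) = 1−, giving Cu = +1.
The complex ion is anionic, so copper takes the -ate form cuprate(I).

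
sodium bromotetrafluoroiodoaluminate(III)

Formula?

Na3[AlBrF4I]

Ligands: 1 bromo (Br, -1), 4 fluoro (F, -1), 1 iodo (I, -1). Ligand charge sum = -6.
With Al in oxidation state +3, the complex ion is [Al...]^3−.
Charge balance with sodium (+1) requires 1 complex ion per 3 sodium.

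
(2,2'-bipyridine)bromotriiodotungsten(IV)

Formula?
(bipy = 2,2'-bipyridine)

Ligands: 1 2,2'-bipyridine (bipy, neutral), 3 iodo (I, -1), 1 bromo (Br, -1). Ligand charge sum = -4.
With W in oxidation state +4, the complex ion is [W...].

[W(bipy)BrI3]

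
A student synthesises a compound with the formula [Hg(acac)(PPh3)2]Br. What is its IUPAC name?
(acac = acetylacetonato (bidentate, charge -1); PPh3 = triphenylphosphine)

(acetylacetonato)bis(triphenylphosphine)mercury(II) bromide

The 1 bromide counter-ion carries a total charge of -1, so each complex ion is 1+.
Ligand charges: 1×acetylacetonato (-1 each), 2×triphenylphosphine (neutral); total -1. So Hg + (-1) = 1+, giving Hg = +2.
Ligands are named alphabetically: acetylacetonato before triphenylphosphine.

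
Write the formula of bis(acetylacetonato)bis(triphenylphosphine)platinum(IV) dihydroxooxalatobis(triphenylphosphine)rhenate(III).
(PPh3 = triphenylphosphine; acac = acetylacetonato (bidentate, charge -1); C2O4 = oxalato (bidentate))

[Pt(acac)2(PPh3)2][Re(C2O4)(OH)2(PPh3)2]2

Cation [Pt…]: ligand charges -2, Pt(IV) ⇒ ion charge 2+.
Anion [Re…]: ligand charges -4, Re(III) ⇒ ion charge 1−.
One 2+ cation requires 2 of the 1− anion.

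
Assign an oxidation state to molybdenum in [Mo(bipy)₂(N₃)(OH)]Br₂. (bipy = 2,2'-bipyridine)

2 bromide outside the brackets (-1 each) → the complex ion is 2+.
Ligand charges: 2×bipy neutral; 1×N3 = -1; 1×OH = -1; sum -2.
Mo + (-2) = 2+ ⇒ Mo is +4.

+4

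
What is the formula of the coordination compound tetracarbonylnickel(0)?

[Ni(CO)4]

Ligands: 4 carbonyl (CO, neutral). Ligand charge sum = 0.
With Ni in oxidation state 0, the complex ion is [Ni...].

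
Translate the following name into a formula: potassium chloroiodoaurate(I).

Ligands: 1 iodo (I, -1), 1 chloro (Cl, -1). Ligand charge sum = -2.
With Au in oxidation state +1, the complex ion is [Au...]^1−.
Charge balance with potassium (+1) requires 1 complex ion per 1 potassium.

K[AuClI]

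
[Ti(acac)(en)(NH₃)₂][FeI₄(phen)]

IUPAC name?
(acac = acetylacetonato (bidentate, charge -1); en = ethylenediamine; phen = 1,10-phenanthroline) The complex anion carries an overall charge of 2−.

(acetylacetonato)diammine(ethylenediamine)titanium(III) tetraiodo(1,10-phenanthroline)ferrate(II)

Both ions are complex: the cation is named first with the plain metal name, the anion second with the -ate form; each ion's ligands are alphabetised independently.
The complex anion is given as 2−; its ligand charges sum to -4, so Fe = +2.
A 1:1 salt means the cation carries the equal and opposite charge, 2+.
Cation: ligand charges sum to -1; for the ion to be 2+, Ti = +3.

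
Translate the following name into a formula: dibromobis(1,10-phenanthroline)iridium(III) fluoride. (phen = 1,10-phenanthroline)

Ligands: 2 1,10-phenanthroline (phen, neutral), 2 bromo (Br, -1). Ligand charge sum = -2.
With Ir in oxidation state +3, the complex ion is [Ir...]^1+.
Charge balance with fluoride (-1) requires 1 complex ion per 1 fluoride.

[IrBr2(phen)2]F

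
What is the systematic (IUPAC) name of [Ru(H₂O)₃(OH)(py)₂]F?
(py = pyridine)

triaquahydroxobis(pyridine)ruthenium(II) fluoride

The 1 fluoride counter-ion carries a total charge of -1, so each complex ion is 1+.
Ligand charges: 1×hydroxo (-1 each), 2×pyridine (neutral), 3×aqua (neutral); total -1. So Ru + (-1) = 1+, giving Ru = +2.
Ligands are named alphabetically: aqua before hydroxo before pyridine.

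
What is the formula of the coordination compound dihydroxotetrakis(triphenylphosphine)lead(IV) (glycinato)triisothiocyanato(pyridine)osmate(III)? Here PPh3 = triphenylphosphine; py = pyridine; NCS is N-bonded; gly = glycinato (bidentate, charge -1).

[Pb(OH)2(PPh3)4][Os(gly)(NCS)3(py)]2

Cation [Pb…]: ligand charges -2, Pb(IV) ⇒ ion charge 2+.
Anion [Os…]: ligand charges -4, Os(III) ⇒ ion charge 1−.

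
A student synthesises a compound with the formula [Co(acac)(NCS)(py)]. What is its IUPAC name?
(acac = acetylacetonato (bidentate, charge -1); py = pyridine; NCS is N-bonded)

(acetylacetonato)isothiocyanato(pyridine)cobalt(II)

There is no counter-ion, so the complex is neutral overall.
Ligand charges: 1×acetylacetonato (-1 each), 1×pyridine (neutral), 1×isothiocyanato (-1 each); total -2. So Co + (-2) = 0, giving Co = +2.
Ligands are named alphabetically: acetylacetonato before isothiocyanato before pyridine.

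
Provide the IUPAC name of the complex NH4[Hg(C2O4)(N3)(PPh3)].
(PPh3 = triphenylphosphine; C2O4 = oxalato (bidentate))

The 1 ammonium counter-ion carries a total charge of +1, so each complex ion is 1−.
Ligand charges: 1×triphenylphosphine (neutral), 1×oxalato (-2 each), 1×azido (-1 each); total -3. So Hg + (-3) = 1−, giving Hg = +2.
Ligands are named alphabetically: azido before oxalato before triphenylphosphine.
The complex ion is anionic, so mercury takes the -ate form mercurate(II).

ammonium azidooxalato(triphenylphosphine)mercurate(II)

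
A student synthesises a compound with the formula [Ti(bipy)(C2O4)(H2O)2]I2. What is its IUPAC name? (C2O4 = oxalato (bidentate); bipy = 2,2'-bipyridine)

The 2 iodide counter-ions carry a total charge of -2, so each complex ion is 2+.
Ligand charges: 1×oxalato (-2 each), 1×2,2'-bipyridine (neutral), 2×aqua (neutral); total -2. So Ti + (-2) = 2+, giving Ti = +4.
Ligands are named alphabetically: aqua before bipyridine before oxalato.

diaqua(2,2'-bipyridine)oxalatotitanium(IV) iodide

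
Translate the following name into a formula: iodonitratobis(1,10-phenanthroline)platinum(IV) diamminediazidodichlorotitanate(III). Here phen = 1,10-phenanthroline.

[PtI(NO3)(phen)2][TiCl2(N3)2(NH3)2]2

Cation [Pt…]: ligand charges -2, Pt(IV) ⇒ ion charge 2+.
Anion [Ti…]: ligand charges -4, Ti(III) ⇒ ion charge 1−.
One 2+ cation requires 2 of the 1− anion.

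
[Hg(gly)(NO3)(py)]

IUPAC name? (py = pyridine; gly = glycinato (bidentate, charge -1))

There is no counter-ion, so the complex is neutral overall.
Ligand charges: 1×pyridine (neutral), 1×glycinato (-1 each), 1×nitrato (-1 each); total -2. So Hg + (-2) = 0, giving Hg = +2.
Ligands are named alphabetically: glycinato before nitrato before pyridine.

(glycinato)nitrato(pyridine)mercury(II)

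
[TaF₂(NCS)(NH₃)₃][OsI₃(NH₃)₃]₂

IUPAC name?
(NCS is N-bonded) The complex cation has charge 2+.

Both ions are complex: the cation is named first with the plain metal name, the anion second with the -ate form; each ion's ligands are alphabetised independently.
The complex cation is given as 2+; its ligand charges sum to -3, so Ta = +5.
With 2 anions per cation, each anion must be 2/2 = 1−.
Anion: ligand charges sum to -3; for the ion to be 1−, Os = +2.

triamminedifluoroisothiocyanatotantalum(V) triamminetriiodoosmate(II)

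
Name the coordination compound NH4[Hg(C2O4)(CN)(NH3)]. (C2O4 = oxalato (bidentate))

The 1 ammonium counter-ion carries a total charge of +1, so each complex ion is 1−.
Ligand charges: 1×ammine (neutral), 1×cyano (-1 each), 1×oxalato (-2 each); total -3. So Hg + (-3) = 1−, giving Hg = +2.
Ligands are named alphabetically: ammine before cyano before oxalato.
The complex ion is anionic, so mercury takes the -ate form mercurate(II).

ammonium amminecyanooxalatomercurate(II)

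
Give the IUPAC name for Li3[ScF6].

lithium hexafluoroscandate(III)

The 3 lithium counter-ions carry a total charge of +3, so each complex ion is 3−.
Ligand charges: 6×fluoro (-1 each); total -6. So Sc + (-6) = 3−, giving Sc = +3.
The complex ion is anionic, so scandium takes the -ate form scandate(III).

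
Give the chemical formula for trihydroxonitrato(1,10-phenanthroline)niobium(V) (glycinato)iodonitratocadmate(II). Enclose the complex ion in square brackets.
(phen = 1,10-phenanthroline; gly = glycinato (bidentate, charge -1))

Cation [Nb…]: ligand charges -4, Nb(V) ⇒ ion charge 1+.
Anion [Cd…]: ligand charges -3, Cd(II) ⇒ ion charge 1−.

[Nb(NO3)(OH)3(phen)][Cd(gly)I(NO3)]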